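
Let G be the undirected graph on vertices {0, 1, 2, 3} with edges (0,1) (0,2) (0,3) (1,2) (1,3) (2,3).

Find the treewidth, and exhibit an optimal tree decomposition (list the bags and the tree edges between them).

A single bag containing all 4 vertices is trivially a valid decomposition of width 3. For the lower bound, the 4 vertices {0, 1, 2, 3} are pairwise adjacent, and any tree decomposition puts a clique entirely inside one bag — forcing width ≥ 3. Hence tw(G) = 3 exactly.

Treewidth 3.
One optimal decomposition is:
Bags: B1 = {0, 1, 2, 3}
Tree: (single bag)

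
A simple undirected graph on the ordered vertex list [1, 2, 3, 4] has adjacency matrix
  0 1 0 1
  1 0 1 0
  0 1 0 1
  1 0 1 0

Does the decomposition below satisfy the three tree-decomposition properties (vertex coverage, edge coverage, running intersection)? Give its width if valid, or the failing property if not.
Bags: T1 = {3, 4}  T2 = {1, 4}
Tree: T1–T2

No — vertex 2 appears in no bag.

A tree decomposition must satisfy three properties: every vertex lies in some bag; for every edge, both endpoints lie together in some bag; and for every vertex, the bags containing it form a connected subtree. Here vertex 2 appears in no bag, so the decomposition is invalid.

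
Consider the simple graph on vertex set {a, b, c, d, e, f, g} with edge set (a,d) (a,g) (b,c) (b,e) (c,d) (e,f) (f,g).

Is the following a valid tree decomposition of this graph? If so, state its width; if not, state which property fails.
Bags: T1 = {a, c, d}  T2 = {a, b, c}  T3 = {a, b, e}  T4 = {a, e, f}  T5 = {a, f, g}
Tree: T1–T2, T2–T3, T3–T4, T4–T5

Yes; width 2.

Every vertex of G appears in some bag (union = {a, b, c, d, e, f, g}); every edge is covered by a bag; and for each vertex v the set of bags containing v is connected in the bag tree. The decomposition is therefore valid. The largest bag has 3 vertices, so the width is 2.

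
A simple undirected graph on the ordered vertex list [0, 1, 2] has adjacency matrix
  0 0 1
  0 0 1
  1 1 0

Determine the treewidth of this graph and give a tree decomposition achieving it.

Treewidth 1.
One optimal decomposition is:
Bags: B1 = {1, 2}  B2 = {0, 2}
Tree: B1–B2

The largest bag has 2 vertices, giving width 1; this decomposition certifies tw(G) ≤ 1. Since G has at least one edge (e.g. 2–1), it is not an edgeless graph, so tw(G) ≥ 1. Hence tw(G) = 1 exactly.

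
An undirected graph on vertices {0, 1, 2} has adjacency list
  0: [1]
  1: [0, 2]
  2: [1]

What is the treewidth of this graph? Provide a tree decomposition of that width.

Each bag holds 2 vertices, so the decomposition has width 1, which upper-bounds the treewidth. Any graph with an edge has treewidth ≥ 1, and G has the edge 1–2. Therefore the treewidth is 1.

Treewidth 1.
Bags: B1 = {1, 2}  B2 = {0, 1}
Tree: B1–B2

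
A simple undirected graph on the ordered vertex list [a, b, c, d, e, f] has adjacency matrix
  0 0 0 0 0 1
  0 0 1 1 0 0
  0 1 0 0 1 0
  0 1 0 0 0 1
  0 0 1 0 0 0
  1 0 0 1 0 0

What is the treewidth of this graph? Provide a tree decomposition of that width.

Treewidth 1.
One optimal decomposition is:
Bags: B1 = {a, f}  B2 = {d, f}  B3 = {b, d}  B4 = {b, c}  B5 = {c, e}
Tree: B1–B2, B2–B3, B3–B4, B4–B5

Each bag holds 2 vertices, so the decomposition has width 1, which upper-bounds the treewidth. Since G has at least one edge (e.g. a–f), it is not an edgeless graph, so tw(G) ≥ 1. Therefore the treewidth is 1.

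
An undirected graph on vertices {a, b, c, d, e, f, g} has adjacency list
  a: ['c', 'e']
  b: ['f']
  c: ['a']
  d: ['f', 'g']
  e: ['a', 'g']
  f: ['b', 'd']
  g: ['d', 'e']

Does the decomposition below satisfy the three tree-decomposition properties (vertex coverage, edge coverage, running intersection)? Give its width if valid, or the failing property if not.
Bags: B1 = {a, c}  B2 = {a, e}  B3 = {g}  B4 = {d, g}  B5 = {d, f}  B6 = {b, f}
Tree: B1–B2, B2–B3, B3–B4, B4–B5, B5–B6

A tree decomposition must satisfy three properties: every vertex lies in some bag; for every edge, both endpoints lie together in some bag; and for every vertex, the bags containing it form a connected subtree. Here edge (e,g) lies in no bag, so the decomposition is invalid.

No — edge (e,g) lies in no bag.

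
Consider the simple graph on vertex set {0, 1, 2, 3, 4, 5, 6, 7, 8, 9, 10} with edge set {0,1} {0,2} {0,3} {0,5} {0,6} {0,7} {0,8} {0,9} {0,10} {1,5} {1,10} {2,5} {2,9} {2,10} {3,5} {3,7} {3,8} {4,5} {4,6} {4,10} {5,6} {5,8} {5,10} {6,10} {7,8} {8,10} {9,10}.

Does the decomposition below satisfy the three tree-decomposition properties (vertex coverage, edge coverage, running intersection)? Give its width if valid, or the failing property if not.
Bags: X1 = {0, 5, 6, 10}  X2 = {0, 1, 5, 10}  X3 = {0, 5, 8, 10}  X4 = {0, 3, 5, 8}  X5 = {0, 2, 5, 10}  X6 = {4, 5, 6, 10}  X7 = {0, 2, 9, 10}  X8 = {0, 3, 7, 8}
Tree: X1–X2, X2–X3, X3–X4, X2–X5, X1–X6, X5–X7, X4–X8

Checking the three conditions: (i) the bags cover all of {0, 1, 2, 3, 4, 5, 6, 7, 8, 9, 10}; (ii) for each edge, some bag contains both endpoints; (iii) the bags containing any fixed vertex form a subtree. All hold, so the decomposition is valid with width 4 − 1 = 3.

Yes; width 3.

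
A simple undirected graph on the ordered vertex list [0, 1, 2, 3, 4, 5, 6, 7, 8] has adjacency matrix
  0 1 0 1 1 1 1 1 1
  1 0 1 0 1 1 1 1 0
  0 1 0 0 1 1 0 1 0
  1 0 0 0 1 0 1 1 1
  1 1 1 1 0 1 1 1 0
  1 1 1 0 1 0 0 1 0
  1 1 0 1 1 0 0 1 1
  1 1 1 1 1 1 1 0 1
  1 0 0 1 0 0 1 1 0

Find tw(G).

A width-4 tree decomposition is:
Bags: B1 = {0, 1, 4, 6, 7}  B2 = {0, 3, 4, 6, 7}  B3 = {0, 1, 4, 5, 7}  B4 = {1, 2, 4, 5, 7}  B5 = {0, 3, 6, 7, 8}
Tree: B1–B2, B1–B3, B3–B4, B2–B5
Every bag has size at most 5, so the width is 5 − 1 = 4 and tw(G) ≤ 4. For the lower bound, the 5 vertices {0, 3, 6, 7, 8} are pairwise adjacent, and any tree decomposition puts a clique entirely inside one bag — forcing width ≥ 4. Hence tw(G) = 4 exactly.

4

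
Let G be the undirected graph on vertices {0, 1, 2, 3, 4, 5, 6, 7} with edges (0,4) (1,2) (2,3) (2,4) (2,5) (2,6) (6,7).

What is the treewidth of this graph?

1

A width-1 tree decomposition is:
Bags: B1 = {2, 5}  B2 = {2, 6}  B3 = {6, 7}  B4 = {1, 2}  B5 = {2, 3}  B6 = {2, 4}  B7 = {0, 4}
Tree: B1–B2, B2–B3, B1–B4, B2–B5, B5–B6, B6–B7
The largest bag has 2 vertices, giving width 1; this decomposition certifies tw(G) ≤ 1. Since G has at least one edge (e.g. 2–5), it is not an edgeless graph, so tw(G) ≥ 1. Therefore the treewidth is 1.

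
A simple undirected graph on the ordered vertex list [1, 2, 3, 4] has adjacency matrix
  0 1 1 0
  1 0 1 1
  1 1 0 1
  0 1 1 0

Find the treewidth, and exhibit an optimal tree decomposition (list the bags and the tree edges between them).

Treewidth 2.
Bags: B1 = {2, 3, 4}  B2 = {1, 2, 3}
Tree: B1–B2

Every bag has size at most 3, so the width is 3 − 1 = 2 and tw(G) ≤ 2. For the lower bound, the 3 vertices {1, 2, 3} are pairwise adjacent, and any tree decomposition puts a clique entirely inside one bag — forcing width ≥ 2. The upper and lower bounds meet at 2, so that is the treewidth.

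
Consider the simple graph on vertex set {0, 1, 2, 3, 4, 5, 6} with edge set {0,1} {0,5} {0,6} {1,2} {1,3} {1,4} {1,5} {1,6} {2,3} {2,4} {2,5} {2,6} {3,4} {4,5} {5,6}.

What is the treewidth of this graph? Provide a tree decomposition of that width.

Treewidth 3.
One optimal decomposition is:
Bags: B1 = {1, 2, 5, 6}  B2 = {1, 2, 4, 5}  B3 = {0, 1, 5, 6}  B4 = {1, 2, 3, 4}
Tree: B1–B2, B1–B3, B2–B4

Every bag has size at most 4, so the width is 4 − 1 = 3 and tw(G) ≤ 3. For the lower bound, the 4 vertices {0, 1, 5, 6} are pairwise adjacent, and any tree decomposition puts a clique entirely inside one bag — forcing width ≥ 3. Hence tw(G) = 3 exactly.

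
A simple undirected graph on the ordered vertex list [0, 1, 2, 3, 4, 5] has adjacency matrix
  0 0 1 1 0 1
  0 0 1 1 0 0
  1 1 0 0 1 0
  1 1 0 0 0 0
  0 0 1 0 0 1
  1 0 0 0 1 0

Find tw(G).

A width-2 tree decomposition is:
Bags: B1 = {1, 2, 3}  B2 = {0, 2, 3}  B3 = {0, 2, 4}  B4 = {0, 4, 5}
Tree: B1–B2, B2–B3, B3–B4
Each bag holds 3 vertices, so the decomposition has width 2, which upper-bounds the treewidth. The edges 1–3–0–2–1 form a cycle, so G is not a tree and its treewidth is at least 2. Combining the bounds, tw(G) = 2.

2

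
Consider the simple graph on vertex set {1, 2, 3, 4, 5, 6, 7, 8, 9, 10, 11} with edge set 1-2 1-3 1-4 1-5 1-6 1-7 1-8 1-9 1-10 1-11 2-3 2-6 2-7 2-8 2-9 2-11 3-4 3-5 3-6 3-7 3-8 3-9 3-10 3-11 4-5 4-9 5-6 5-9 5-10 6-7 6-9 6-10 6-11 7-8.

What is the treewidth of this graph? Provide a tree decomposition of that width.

Treewidth 4.
One such decomposition:
Bags: B1 = {1, 3, 4, 5, 9}  B2 = {1, 3, 5, 6, 9}  B3 = {1, 2, 3, 6, 9}  B4 = {1, 3, 5, 6, 10}  B5 = {1, 2, 3, 6, 11}  B6 = {1, 2, 3, 6, 7}  B7 = {1, 2, 3, 7, 8}
Tree: B1–B2, B2–B3, B2–B4, B3–B5, B5–B6, B6–B7

Every bag has size at most 5, so the width is 5 − 1 = 4 and tw(G) ≤ 4. On the other hand G contains the 5-clique {1, 2, 3, 7, 8}. A clique must lie in a single bag of any decomposition, so no decomposition can have width below 4. Combining the bounds, tw(G) = 4.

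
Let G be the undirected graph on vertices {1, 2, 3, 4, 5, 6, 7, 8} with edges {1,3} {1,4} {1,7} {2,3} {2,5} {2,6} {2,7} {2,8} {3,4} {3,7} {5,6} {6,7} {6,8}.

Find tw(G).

A width-2 tree decomposition is:
Bags: B1 = {2, 5, 6}  B2 = {2, 6, 7}  B3 = {2, 6, 8}  B4 = {2, 3, 7}  B5 = {1, 3, 7}  B6 = {1, 3, 4}
Tree: B1–B2, B2–B3, B2–B4, B4–B5, B5–B6
The largest bag has 3 vertices, giving width 2; this decomposition certifies tw(G) ≤ 2. Conversely, {1, 3, 4} is a clique of size 3, and the vertices of any clique must share a bag in every tree decomposition; so some bag has ≥ 3 vertices and tw(G) ≥ 2. Hence tw(G) = 2 exactly.

2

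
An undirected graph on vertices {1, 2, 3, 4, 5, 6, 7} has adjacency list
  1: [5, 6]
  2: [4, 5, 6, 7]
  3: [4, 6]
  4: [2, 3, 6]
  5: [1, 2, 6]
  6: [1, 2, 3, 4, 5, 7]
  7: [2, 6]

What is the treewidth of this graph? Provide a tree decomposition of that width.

Every bag has size at most 3, so the width is 3 − 1 = 2 and tw(G) ≤ 2. On the other hand G contains the 3-clique {1, 5, 6}. A clique must lie in a single bag of any decomposition, so no decomposition can have width below 2. Combining the bounds, tw(G) = 2.

Treewidth 2.
One optimal decomposition is:
Bags: B1 = {2, 4, 6}  B2 = {2, 5, 6}  B3 = {3, 4, 6}  B4 = {2, 6, 7}  B5 = {1, 5, 6}
Tree: B1–B2, B1–B3, B2–B4, B2–B5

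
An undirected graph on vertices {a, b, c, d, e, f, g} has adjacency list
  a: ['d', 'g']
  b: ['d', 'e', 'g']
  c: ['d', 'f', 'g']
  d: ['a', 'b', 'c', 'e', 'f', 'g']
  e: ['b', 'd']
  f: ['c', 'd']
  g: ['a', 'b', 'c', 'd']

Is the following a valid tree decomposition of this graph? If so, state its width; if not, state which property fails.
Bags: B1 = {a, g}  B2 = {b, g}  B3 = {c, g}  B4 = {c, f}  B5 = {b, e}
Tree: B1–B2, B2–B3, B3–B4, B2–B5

A tree decomposition must satisfy three properties: every vertex lies in some bag; for every edge, both endpoints lie together in some bag; and for every vertex, the bags containing it form a connected subtree. Here vertex d appears in no bag, so the decomposition is invalid.

No — vertex d appears in no bag.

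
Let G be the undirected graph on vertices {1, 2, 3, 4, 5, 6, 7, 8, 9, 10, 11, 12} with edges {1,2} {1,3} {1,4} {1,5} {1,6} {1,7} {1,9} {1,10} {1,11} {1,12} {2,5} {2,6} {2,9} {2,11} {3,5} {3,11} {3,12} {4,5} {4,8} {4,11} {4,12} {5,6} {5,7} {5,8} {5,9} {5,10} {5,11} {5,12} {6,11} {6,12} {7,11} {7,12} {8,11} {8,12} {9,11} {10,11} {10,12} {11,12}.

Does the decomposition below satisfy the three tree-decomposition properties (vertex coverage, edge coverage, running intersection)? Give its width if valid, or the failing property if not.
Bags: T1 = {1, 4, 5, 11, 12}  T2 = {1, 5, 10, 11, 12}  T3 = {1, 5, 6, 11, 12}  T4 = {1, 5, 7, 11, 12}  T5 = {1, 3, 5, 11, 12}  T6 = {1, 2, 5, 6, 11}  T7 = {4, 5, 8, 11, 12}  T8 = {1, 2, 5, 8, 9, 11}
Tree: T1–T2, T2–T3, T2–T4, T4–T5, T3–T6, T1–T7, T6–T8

A tree decomposition must satisfy three properties: every vertex lies in some bag; for every edge, both endpoints lie together in some bag; and for every vertex, the bags containing it form a connected subtree. Here bags containing vertex 8 are not connected in the tree, so the decomposition is invalid.

No — bags containing vertex 8 are not connected in the tree.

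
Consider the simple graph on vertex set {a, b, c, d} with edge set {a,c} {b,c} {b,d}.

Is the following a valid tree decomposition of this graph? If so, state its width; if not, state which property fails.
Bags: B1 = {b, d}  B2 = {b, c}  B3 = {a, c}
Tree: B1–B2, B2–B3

Yes; width 1.

Vertex coverage: the bags together contain {a, b, c, d}, the full vertex set. Edge coverage: each edge of G has both endpoints in at least one bag. Running intersection: for every vertex, the bags containing it form a connected subtree. All three properties hold, so this is a valid tree decomposition of width max|bag| − 1 = 1, and hence tw(G) ≤ 1.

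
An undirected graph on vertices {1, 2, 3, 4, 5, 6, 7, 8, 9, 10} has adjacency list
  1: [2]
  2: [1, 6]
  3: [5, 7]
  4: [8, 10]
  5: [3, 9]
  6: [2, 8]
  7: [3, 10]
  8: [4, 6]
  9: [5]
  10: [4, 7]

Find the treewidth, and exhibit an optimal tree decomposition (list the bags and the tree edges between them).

Treewidth 1.
One such decomposition:
Bags: B1 = {1, 2}  B2 = {2, 6}  B3 = {6, 8}  B4 = {4, 8}  B5 = {4, 10}  B6 = {7, 10}  B7 = {3, 7}  B8 = {3, 5}  B9 = {5, 9}
Tree: B1–B2, B2–B3, B3–B4, B4–B5, B5–B6, B6–B7, B7–B8, B8–B9

Each bag holds 2 vertices, so the decomposition has width 1, which upper-bounds the treewidth. Any graph with an edge has treewidth ≥ 1, and G has the edge 1–2. Hence tw(G) = 1 exactly.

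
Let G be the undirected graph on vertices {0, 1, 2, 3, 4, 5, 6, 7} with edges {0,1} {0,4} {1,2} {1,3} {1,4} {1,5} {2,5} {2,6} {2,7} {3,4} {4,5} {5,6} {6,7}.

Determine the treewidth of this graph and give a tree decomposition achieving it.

Every bag has size at most 3, so the width is 3 − 1 = 2 and tw(G) ≤ 2. Conversely, {1, 2, 5} is a clique of size 3, and the vertices of any clique must share a bag in every tree decomposition; so some bag has ≥ 3 vertices and tw(G) ≥ 2. Therefore the treewidth is 2.

Treewidth 2.
One such decomposition:
Bags: B1 = {2, 5, 6}  B2 = {1, 2, 5}  B3 = {1, 4, 5}  B4 = {1, 3, 4}  B5 = {2, 6, 7}  B6 = {0, 1, 4}
Tree: B1–B2, B2–B3, B3–B4, B1–B5, B3–B6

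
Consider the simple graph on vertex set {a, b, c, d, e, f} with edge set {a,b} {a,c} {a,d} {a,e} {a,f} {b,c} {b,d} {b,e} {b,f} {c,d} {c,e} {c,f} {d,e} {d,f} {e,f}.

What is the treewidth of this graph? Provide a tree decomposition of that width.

A single bag containing all 6 vertices is trivially a valid decomposition of width 5. For the lower bound, the 6 vertices {a, b, c, d, e, f} are pairwise adjacent, and any tree decomposition puts a clique entirely inside one bag — forcing width ≥ 5. Combining the bounds, tw(G) = 5.

Treewidth 5.
One optimal decomposition is:
Bags: B1 = {a, b, c, d, e, f}
Tree: (single bag)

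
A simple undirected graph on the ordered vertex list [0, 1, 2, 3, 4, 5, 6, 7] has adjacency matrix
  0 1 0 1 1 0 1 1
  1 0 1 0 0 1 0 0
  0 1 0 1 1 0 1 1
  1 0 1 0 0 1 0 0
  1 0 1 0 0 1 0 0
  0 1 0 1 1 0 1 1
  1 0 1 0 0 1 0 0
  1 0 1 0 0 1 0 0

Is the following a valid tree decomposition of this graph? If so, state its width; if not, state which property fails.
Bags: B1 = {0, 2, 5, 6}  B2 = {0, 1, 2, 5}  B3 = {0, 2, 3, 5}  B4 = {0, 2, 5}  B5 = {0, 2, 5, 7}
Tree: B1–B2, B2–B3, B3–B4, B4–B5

A tree decomposition must satisfy three properties: every vertex lies in some bag; for every edge, both endpoints lie together in some bag; and for every vertex, the bags containing it form a connected subtree. Here vertex 4 appears in no bag, so the decomposition is invalid.

No — vertex 4 appears in no bag.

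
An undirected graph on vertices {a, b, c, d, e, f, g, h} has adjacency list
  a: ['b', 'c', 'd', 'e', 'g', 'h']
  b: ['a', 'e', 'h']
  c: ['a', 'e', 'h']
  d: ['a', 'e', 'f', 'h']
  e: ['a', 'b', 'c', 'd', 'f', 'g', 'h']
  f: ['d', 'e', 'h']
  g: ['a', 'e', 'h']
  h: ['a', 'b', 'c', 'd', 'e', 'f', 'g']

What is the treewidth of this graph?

3

A width-3 tree decomposition is:
Bags: B1 = {a, d, e, h}  B2 = {a, b, e, h}  B3 = {d, e, f, h}  B4 = {a, e, g, h}  B5 = {a, c, e, h}
Tree: B1–B2, B1–B3, B1–B4, B2–B5
Every bag has size at most 4, so the width is 4 − 1 = 3 and tw(G) ≤ 3. For the lower bound, the 4 vertices {a, d, e, h} are pairwise adjacent, and any tree decomposition puts a clique entirely inside one bag — forcing width ≥ 3. Therefore the treewidth is 3.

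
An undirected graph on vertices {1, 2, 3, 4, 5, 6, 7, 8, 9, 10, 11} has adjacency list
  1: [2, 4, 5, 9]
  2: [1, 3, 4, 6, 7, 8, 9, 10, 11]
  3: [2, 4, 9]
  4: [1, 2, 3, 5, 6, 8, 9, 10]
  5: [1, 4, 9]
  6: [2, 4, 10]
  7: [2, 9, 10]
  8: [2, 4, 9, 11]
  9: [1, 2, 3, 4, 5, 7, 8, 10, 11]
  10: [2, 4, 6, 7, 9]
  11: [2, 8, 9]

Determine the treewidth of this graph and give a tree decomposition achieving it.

Treewidth 3.
One such decomposition:
Bags: B1 = {2, 4, 9, 10}  B2 = {2, 4, 8, 9}  B3 = {1, 2, 4, 9}  B4 = {2, 7, 9, 10}  B5 = {2, 8, 9, 11}  B6 = {2, 4, 6, 10}  B7 = {1, 4, 5, 9}  B8 = {2, 3, 4, 9}
Tree: B1–B2, B1–B3, B1–B4, B2–B5, B1–B6, B3–B7, B1–B8

Every bag has size at most 4, so the width is 4 − 1 = 3 and tw(G) ≤ 3. On the other hand G contains the 4-clique {2, 8, 9, 11}. A clique must lie in a single bag of any decomposition, so no decomposition can have width below 3. Hence tw(G) = 3 exactly.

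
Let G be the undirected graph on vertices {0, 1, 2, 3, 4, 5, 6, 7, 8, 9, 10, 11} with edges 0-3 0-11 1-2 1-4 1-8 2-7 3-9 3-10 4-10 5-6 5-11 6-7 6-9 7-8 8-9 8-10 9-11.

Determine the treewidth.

A width-3 tree decomposition is:
Bags: B1 = {0, 3, 5, 11}  B2 = {3, 5, 9, 11}  B3 = {3, 5, 6, 9}  B4 = {3, 6, 9, 10}  B5 = {6, 8, 9, 10}  B6 = {6, 7, 8, 10}  B7 = {4, 7, 8, 10}  B8 = {1, 4, 7, 8}  B9 = {1, 2, 4, 7}
Tree: B1–B2, B2–B3, B3–B4, B4–B5, B5–B6, B6–B7, B7–B8, B8–B9
Every bag has size at most 4, so the width is 4 − 1 = 3 and tw(G) ≤ 3. For the lower bound: the 4 vertex sets {0,5,11}, {3}, {9}, {6,7,8,10} are disjoint, each induces a connected subgraph, and every pair is joined by at least one edge of G. Contracting each set to a single vertex therefore yields K_{4} as a minor, and since treewidth is minor-monotone, tw(G) ≥ tw(K_{4}) = 3. Combining the bounds, tw(G) = 3.

3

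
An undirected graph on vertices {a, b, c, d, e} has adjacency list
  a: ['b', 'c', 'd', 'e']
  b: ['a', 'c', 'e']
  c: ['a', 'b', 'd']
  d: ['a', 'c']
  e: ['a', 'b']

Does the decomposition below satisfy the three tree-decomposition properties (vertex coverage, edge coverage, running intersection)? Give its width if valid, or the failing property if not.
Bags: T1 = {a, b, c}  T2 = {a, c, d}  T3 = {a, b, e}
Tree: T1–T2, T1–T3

Yes; width 2.

Vertex coverage: the bags together contain {a, b, c, d, e}, the full vertex set. Edge coverage: each edge of G has both endpoints in at least one bag. Running intersection: for every vertex, the bags containing it form a connected subtree. All three properties hold, so this is a valid tree decomposition of width max|bag| − 1 = 2, and hence tw(G) ≤ 2.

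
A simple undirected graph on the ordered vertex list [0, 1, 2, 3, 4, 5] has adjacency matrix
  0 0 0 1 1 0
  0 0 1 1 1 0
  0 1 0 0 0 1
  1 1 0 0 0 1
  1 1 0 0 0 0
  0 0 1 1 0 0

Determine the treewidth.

2

A width-2 tree decomposition is:
Bags: B1 = {0, 1, 4}  B2 = {0, 1, 3}  B3 = {1, 2, 3}  B4 = {2, 3, 5}
Tree: B1–B2, B2–B3, B3–B4
Each bag holds 3 vertices, so the decomposition has width 2, which upper-bounds the treewidth. Since 4–0–3–1–4 is a cycle in G, G is not acyclic. Forests are exactly the graphs of treewidth ≤ 1, so tw(G) ≥ 2. Therefore the treewidth is 2.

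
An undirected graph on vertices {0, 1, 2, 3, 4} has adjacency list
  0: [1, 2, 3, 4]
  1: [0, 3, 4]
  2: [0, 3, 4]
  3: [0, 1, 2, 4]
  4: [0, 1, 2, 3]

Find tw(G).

3

A width-3 tree decomposition is:
Bags: B1 = {0, 1, 3, 4}  B2 = {0, 2, 3, 4}
Tree: B1–B2
Every bag has size at most 4, so the width is 4 − 1 = 3 and tw(G) ≤ 3. On the other hand G contains the 4-clique {0, 1, 3, 4}. A clique must lie in a single bag of any decomposition, so no decomposition can have width below 3. The upper and lower bounds meet at 3, so that is the treewidth.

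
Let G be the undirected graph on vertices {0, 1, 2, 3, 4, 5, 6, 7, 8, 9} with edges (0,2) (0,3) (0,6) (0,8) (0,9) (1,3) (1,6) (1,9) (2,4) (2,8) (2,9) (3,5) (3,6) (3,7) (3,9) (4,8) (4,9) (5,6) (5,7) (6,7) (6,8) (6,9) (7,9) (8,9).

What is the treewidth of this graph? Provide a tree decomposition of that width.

Treewidth 3.
One such decomposition:
Bags: B1 = {0, 3, 6, 9}  B2 = {3, 6, 7, 9}  B3 = {0, 6, 8, 9}  B4 = {1, 3, 6, 9}  B5 = {3, 5, 6, 7}  B6 = {0, 2, 8, 9}  B7 = {2, 4, 8, 9}
Tree: B1–B2, B1–B3, B2–B4, B2–B5, B3–B6, B6–B7

The largest bag has 4 vertices, giving width 3; this decomposition certifies tw(G) ≤ 3. For the lower bound, the 4 vertices {0, 2, 8, 9} are pairwise adjacent, and any tree decomposition puts a clique entirely inside one bag — forcing width ≥ 3. Combining the bounds, tw(G) = 3.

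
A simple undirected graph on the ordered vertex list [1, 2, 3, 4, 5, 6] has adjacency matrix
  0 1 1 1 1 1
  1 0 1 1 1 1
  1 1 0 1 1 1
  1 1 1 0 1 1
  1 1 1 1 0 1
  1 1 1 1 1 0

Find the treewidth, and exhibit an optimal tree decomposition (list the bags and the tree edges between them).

A single bag containing all 6 vertices is trivially a valid decomposition of width 5. Conversely, {1, 2, 3, 4, 5, 6} is a clique of size 6, and the vertices of any clique must share a bag in every tree decomposition; so some bag has ≥ 6 vertices and tw(G) ≥ 5. Therefore the treewidth is 5.

Treewidth 5.
One such decomposition:
Bags: B1 = {1, 2, 3, 4, 5, 6}
Tree: (single bag)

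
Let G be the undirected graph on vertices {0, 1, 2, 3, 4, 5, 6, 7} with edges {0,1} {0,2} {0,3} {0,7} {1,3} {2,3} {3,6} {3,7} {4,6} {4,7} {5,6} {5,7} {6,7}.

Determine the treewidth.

A width-2 tree decomposition is:
Bags: B1 = {0, 1, 3}  B2 = {0, 3, 7}  B3 = {3, 6, 7}  B4 = {5, 6, 7}  B5 = {0, 2, 3}  B6 = {4, 6, 7}
Tree: B1–B2, B2–B3, B3–B4, B1–B5, B4–B6
Each bag holds 3 vertices, so the decomposition has width 2, which upper-bounds the treewidth. On the other hand G contains the 3-clique {0, 1, 3}. A clique must lie in a single bag of any decomposition, so no decomposition can have width below 2. Therefore the treewidth is 2.

2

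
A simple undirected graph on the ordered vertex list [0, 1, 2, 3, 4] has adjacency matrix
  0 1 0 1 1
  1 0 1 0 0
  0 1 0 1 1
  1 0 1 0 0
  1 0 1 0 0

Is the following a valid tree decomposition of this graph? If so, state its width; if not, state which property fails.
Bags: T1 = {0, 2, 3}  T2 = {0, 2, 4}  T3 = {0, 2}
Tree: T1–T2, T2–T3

A tree decomposition must satisfy three properties: every vertex lies in some bag; for every edge, both endpoints lie together in some bag; and for every vertex, the bags containing it form a connected subtree. Here vertex 1 appears in no bag, so the decomposition is invalid.

No — vertex 1 appears in no bag.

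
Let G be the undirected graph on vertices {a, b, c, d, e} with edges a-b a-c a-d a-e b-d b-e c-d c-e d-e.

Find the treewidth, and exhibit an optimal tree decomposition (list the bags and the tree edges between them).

Treewidth 3.
Bags: B1 = {a, c, d, e}  B2 = {a, b, d, e}
Tree: B1–B2

The largest bag has 4 vertices, giving width 3; this decomposition certifies tw(G) ≤ 3. For the lower bound, the 4 vertices {a, c, d, e} are pairwise adjacent, and any tree decomposition puts a clique entirely inside one bag — forcing width ≥ 3. Combining the bounds, tw(G) = 3.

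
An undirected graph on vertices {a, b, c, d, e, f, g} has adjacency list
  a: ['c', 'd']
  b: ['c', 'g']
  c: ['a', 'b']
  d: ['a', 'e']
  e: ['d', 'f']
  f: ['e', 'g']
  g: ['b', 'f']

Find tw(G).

A width-2 tree decomposition is:
Bags: B1 = {a, b, c}  B2 = {a, b, d}  B3 = {b, d, e}  B4 = {b, e, f}  B5 = {b, f, g}
Tree: B1–B2, B2–B3, B3–B4, B4–B5
The largest bag has 3 vertices, giving width 2; this decomposition certifies tw(G) ≤ 2. Since b–c–a–d–e–f–g–b is a cycle in G, G is not acyclic. Forests are exactly the graphs of treewidth ≤ 1, so tw(G) ≥ 2. Combining the bounds, tw(G) = 2.

2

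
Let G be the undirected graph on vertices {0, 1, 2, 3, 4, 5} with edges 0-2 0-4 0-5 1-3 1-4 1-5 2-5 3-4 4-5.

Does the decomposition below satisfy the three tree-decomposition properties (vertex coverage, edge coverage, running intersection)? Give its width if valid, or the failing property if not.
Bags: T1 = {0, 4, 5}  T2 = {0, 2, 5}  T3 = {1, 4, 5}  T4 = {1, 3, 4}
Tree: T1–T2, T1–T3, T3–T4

Checking the three conditions: (i) the bags cover all of {0, 1, 2, 3, 4, 5}; (ii) for each edge, some bag contains both endpoints; (iii) the bags containing any fixed vertex form a subtree. All hold, so the decomposition is valid with width 3 − 1 = 2.

Yes; width 2.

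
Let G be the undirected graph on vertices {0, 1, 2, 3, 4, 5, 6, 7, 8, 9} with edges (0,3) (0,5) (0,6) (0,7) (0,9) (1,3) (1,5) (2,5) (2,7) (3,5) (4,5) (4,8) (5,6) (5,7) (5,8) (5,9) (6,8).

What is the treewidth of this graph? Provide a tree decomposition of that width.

Treewidth 2.
One optimal decomposition is:
Bags: B1 = {0, 5, 7}  B2 = {0, 5, 6}  B3 = {2, 5, 7}  B4 = {5, 6, 8}  B5 = {0, 3, 5}  B6 = {0, 5, 9}  B7 = {1, 3, 5}  B8 = {4, 5, 8}
Tree: B1–B2, B1–B3, B2–B4, B2–B5, B5–B6, B5–B7, B4–B8

Every bag has size at most 3, so the width is 3 − 1 = 2 and tw(G) ≤ 2. For the lower bound, the 3 vertices {0, 5, 9} are pairwise adjacent, and any tree decomposition puts a clique entirely inside one bag — forcing width ≥ 2. Therefore the treewidth is 2.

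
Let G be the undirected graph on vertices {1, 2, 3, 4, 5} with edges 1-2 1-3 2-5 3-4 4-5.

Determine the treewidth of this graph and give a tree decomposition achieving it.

Treewidth 2.
Bags: B1 = {2, 4, 5}  B2 = {1, 2, 4}  B3 = {1, 3, 4}
Tree: B1–B2, B2–B3

Each bag holds 3 vertices, so the decomposition has width 2, which upper-bounds the treewidth. For the lower bound, G contains the cycle 4–5–2–1–3–4, so G is not a forest; only forests have treewidth ≤ 1, hence tw(G) ≥ 2. Therefore the treewidth is 2.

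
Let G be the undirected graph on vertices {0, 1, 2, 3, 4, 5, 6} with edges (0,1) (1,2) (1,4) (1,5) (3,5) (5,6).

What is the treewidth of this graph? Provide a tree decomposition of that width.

Treewidth 1.
One optimal decomposition is:
Bags: B1 = {1, 5}  B2 = {0, 1}  B3 = {5, 6}  B4 = {1, 4}  B5 = {1, 2}  B6 = {3, 5}
Tree: B1–B2, B1–B3, B1–B4, B4–B5, B1–B6

Each bag holds 2 vertices, so the decomposition has width 1, which upper-bounds the treewidth. Since G has at least one edge (e.g. 1–5), it is not an edgeless graph, so tw(G) ≥ 1. Combining the bounds, tw(G) = 1.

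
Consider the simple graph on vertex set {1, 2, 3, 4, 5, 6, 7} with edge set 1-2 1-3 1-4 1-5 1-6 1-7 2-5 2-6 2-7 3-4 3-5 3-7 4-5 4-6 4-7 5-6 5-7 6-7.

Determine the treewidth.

4

A width-4 tree decomposition is:
Bags: B1 = {1, 2, 5, 6, 7}  B2 = {1, 4, 5, 6, 7}  B3 = {1, 3, 4, 5, 7}
Tree: B1–B2, B2–B3
The largest bag has 5 vertices, giving width 4; this decomposition certifies tw(G) ≤ 4. Conversely, {1, 2, 5, 6, 7} is a clique of size 5, and the vertices of any clique must share a bag in every tree decomposition; so some bag has ≥ 5 vertices and tw(G) ≥ 4. The upper and lower bounds meet at 4, so that is the treewidth.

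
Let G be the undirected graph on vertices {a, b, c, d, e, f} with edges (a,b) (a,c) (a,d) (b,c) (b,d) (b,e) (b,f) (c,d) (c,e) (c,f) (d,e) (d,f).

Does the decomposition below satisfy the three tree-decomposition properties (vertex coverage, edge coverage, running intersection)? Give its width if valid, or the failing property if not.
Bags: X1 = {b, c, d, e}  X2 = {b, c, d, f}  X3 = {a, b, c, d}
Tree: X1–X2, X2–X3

Vertex coverage: the bags together contain {a, b, c, d, e, f}, the full vertex set. Edge coverage: each edge of G has both endpoints in at least one bag. Running intersection: for every vertex, the bags containing it form a connected subtree. All three properties hold, so this is a valid tree decomposition of width max|bag| − 1 = 3, and hence tw(G) ≤ 3.

Yes; width 3.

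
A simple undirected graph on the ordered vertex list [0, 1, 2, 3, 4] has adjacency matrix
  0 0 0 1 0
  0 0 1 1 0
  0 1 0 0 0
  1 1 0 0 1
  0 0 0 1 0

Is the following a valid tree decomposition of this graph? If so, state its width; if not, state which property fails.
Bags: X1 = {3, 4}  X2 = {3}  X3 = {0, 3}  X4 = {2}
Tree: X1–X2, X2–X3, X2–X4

A tree decomposition must satisfy three properties: every vertex lies in some bag; for every edge, both endpoints lie together in some bag; and for every vertex, the bags containing it form a connected subtree. Here vertex 1 appears in no bag, so the decomposition is invalid.

No — vertex 1 appears in no bag.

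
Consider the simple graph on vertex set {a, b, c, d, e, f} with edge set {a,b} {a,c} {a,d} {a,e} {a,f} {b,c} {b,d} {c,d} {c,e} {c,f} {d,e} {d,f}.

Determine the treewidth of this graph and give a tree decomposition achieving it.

Treewidth 3.
One such decomposition:
Bags: B1 = {a, c, d, e}  B2 = {a, b, c, d}  B3 = {a, c, d, f}
Tree: B1–B2, B2–B3

Each bag holds 4 vertices, so the decomposition has width 3, which upper-bounds the treewidth. Conversely, {a, c, d, e} is a clique of size 4, and the vertices of any clique must share a bag in every tree decomposition; so some bag has ≥ 4 vertices and tw(G) ≥ 3. Combining the bounds, tw(G) = 3.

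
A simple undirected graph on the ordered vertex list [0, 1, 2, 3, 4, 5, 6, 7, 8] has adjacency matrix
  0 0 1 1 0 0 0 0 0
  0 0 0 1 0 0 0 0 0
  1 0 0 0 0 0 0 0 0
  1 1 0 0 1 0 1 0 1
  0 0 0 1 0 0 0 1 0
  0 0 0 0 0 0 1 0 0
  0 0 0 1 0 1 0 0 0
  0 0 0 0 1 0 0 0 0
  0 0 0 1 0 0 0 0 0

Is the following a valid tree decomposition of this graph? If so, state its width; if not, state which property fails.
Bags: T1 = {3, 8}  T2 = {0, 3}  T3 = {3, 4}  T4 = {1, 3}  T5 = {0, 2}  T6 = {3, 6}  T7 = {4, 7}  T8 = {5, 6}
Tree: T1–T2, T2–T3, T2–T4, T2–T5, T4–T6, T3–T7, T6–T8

Yes; width 1.

Checking the three conditions: (i) the bags cover all of {0, 1, 2, 3, 4, 5, 6, 7, 8}; (ii) for each edge, some bag contains both endpoints; (iii) the bags containing any fixed vertex form a subtree. All hold, so the decomposition is valid with width 2 − 1 = 1.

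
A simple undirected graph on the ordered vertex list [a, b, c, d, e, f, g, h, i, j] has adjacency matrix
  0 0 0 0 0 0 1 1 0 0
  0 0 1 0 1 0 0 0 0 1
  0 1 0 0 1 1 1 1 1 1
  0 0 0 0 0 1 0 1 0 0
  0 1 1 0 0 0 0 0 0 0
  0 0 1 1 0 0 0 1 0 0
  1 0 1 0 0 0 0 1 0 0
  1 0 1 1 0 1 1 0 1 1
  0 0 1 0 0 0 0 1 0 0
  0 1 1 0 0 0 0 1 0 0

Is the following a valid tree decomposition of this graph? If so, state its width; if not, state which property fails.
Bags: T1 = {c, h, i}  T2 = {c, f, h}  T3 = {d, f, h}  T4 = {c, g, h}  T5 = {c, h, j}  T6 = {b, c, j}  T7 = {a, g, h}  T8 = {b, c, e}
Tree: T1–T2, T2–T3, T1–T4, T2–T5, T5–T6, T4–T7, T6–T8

Yes; width 2.

Every vertex of G appears in some bag (union = {a, b, c, d, e, f, g, h, i, j}); every edge is covered by a bag; and for each vertex v the set of bags containing v is connected in the bag tree. The decomposition is therefore valid. The largest bag has 3 vertices, so the width is 2.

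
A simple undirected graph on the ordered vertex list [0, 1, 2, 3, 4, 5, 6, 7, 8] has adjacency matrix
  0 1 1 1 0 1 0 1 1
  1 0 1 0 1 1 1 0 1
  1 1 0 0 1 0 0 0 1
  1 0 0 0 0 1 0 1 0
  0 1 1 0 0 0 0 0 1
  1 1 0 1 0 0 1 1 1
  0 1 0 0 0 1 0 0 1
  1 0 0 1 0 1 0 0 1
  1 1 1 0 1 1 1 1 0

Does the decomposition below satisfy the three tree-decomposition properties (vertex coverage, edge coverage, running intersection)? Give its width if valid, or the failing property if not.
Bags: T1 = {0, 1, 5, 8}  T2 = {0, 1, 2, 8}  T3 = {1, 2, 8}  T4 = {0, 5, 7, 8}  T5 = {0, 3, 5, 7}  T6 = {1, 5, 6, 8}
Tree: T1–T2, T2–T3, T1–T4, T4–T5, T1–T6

A tree decomposition must satisfy three properties: every vertex lies in some bag; for every edge, both endpoints lie together in some bag; and for every vertex, the bags containing it form a connected subtree. Here vertex 4 appears in no bag, so the decomposition is invalid.

No — vertex 4 appears in no bag.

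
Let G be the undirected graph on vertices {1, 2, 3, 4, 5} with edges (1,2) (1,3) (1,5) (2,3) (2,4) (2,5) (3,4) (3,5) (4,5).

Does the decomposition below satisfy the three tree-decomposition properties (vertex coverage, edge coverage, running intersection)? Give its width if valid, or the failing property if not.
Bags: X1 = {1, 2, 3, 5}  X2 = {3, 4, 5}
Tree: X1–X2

A tree decomposition must satisfy three properties: every vertex lies in some bag; for every edge, both endpoints lie together in some bag; and for every vertex, the bags containing it form a connected subtree. Here edge (2,4) lies in no bag, so the decomposition is invalid.

No — edge (2,4) lies in no bag.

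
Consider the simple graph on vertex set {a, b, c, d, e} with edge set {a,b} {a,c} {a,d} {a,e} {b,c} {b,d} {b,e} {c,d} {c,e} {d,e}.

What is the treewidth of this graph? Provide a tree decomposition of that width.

A single bag containing all 5 vertices is trivially a valid decomposition of width 4. On the other hand G contains the 5-clique {a, b, c, d, e}. A clique must lie in a single bag of any decomposition, so no decomposition can have width below 4. The upper and lower bounds meet at 4, so that is the treewidth.

Treewidth 4.
One such decomposition:
Bags: B1 = {a, b, c, d, e}
Tree: (single bag)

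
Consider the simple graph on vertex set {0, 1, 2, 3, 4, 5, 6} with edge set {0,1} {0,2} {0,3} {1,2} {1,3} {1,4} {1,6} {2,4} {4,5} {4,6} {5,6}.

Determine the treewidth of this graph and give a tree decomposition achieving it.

Treewidth 2.
Bags: B1 = {0, 1, 3}  B2 = {0, 1, 2}  B3 = {1, 2, 4}  B4 = {1, 4, 6}  B5 = {4, 5, 6}
Tree: B1–B2, B2–B3, B3–B4, B4–B5

Every bag has size at most 3, so the width is 3 − 1 = 2 and tw(G) ≤ 2. Conversely, {0, 1, 2} is a clique of size 3, and the vertices of any clique must share a bag in every tree decomposition; so some bag has ≥ 3 vertices and tw(G) ≥ 2. Therefore the treewidth is 2.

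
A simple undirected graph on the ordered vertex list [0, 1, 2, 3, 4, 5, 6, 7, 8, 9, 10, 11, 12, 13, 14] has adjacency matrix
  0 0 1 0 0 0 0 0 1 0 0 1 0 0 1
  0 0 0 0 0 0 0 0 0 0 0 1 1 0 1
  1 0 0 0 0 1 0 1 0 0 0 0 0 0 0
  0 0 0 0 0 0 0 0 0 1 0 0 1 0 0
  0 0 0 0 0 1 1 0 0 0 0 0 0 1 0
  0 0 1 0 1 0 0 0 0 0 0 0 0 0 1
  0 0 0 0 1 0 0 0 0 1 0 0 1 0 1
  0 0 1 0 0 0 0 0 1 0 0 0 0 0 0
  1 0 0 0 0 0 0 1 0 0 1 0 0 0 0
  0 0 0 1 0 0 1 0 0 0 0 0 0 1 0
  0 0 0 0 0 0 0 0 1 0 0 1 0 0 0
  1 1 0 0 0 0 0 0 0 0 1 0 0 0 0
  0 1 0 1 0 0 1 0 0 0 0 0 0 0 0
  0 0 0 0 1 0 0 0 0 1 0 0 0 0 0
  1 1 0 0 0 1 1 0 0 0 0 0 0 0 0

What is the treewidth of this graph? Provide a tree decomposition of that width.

Treewidth 3.
Bags: B1 = {7, 8, 10, 11}  B2 = {0, 7, 8, 11}  B3 = {0, 2, 7, 11}  B4 = {0, 1, 2, 11}  B5 = {0, 1, 2, 14}  B6 = {1, 2, 5, 14}  B7 = {1, 5, 12, 14}  B8 = {5, 6, 12, 14}  B9 = {4, 5, 6, 12}  B10 = {3, 4, 6, 12}  B11 = {3, 4, 6, 9}  B12 = {3, 4, 9, 13}
Tree: B1–B2, B2–B3, B3–B4, B4–B5, B5–B6, B6–B7, B7–B8, B8–B9, B9–B10, B10–B11, B11–B12

Every bag has size at most 4, so the width is 4 − 1 = 3 and tw(G) ≤ 3. For the lower bound: the 4 vertex sets {7,8,10}, {11}, {0}, {1,2,5,14} are disjoint, each induces a connected subgraph, and every pair is joined by at least one edge of G. Contracting each set to a single vertex therefore yields K_{4} as a minor, and since treewidth is minor-monotone, tw(G) ≥ tw(K_{4}) = 3. Therefore the treewidth is 3.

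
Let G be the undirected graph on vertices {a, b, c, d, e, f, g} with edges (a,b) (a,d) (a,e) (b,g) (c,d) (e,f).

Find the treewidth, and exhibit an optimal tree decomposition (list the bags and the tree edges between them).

Treewidth 1.
One optimal decomposition is:
Bags: B1 = {a, b}  B2 = {a, d}  B3 = {c, d}  B4 = {a, e}  B5 = {b, g}  B6 = {e, f}
Tree: B1–B2, B2–B3, B2–B4, B1–B5, B4–B6

The largest bag has 2 vertices, giving width 1; this decomposition certifies tw(G) ≤ 1. Since G has at least one edge (e.g. b–a), it is not an edgeless graph, so tw(G) ≥ 1. Hence tw(G) = 1 exactly.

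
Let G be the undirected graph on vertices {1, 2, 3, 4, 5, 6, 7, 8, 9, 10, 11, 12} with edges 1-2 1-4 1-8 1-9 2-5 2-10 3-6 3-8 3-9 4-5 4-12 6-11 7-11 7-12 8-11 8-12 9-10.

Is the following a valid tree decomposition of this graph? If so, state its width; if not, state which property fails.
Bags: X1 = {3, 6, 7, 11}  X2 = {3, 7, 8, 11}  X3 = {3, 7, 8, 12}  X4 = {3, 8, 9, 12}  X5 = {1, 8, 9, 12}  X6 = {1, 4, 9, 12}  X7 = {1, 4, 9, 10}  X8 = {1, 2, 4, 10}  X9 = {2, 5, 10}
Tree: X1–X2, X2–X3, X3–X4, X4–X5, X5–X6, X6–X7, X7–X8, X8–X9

No — edge (4,5) lies in no bag.

A tree decomposition must satisfy three properties: every vertex lies in some bag; for every edge, both endpoints lie together in some bag; and for every vertex, the bags containing it form a connected subtree. Here edge (4,5) lies in no bag, so the decomposition is invalid.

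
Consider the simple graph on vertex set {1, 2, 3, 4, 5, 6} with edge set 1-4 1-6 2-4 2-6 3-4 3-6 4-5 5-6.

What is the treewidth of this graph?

A width-2 tree decomposition is:
Bags: B1 = {1, 4, 6}  B2 = {2, 4, 6}  B3 = {4, 5, 6}  B4 = {3, 4, 6}
Tree: B1–B2, B2–B3, B3–B4
Every bag has size at most 3, so the width is 3 − 1 = 2 and tw(G) ≤ 2. For the lower bound, G contains the cycle 6–1–4–2–6, so G is not a forest; only forests have treewidth ≤ 1, hence tw(G) ≥ 2. Combining the bounds, tw(G) = 2.

2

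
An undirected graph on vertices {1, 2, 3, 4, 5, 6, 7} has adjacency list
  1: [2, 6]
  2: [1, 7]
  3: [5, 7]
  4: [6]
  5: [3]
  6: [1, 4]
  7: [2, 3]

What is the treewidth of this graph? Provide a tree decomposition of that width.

Each bag holds 2 vertices, so the decomposition has width 1, which upper-bounds the treewidth. G has an edge, so its treewidth is at least 1. Combining the bounds, tw(G) = 1.

Treewidth 1.
Bags: B1 = {3, 5}  B2 = {3, 7}  B3 = {2, 7}  B4 = {1, 2}  B5 = {1, 6}  B6 = {4, 6}
Tree: B1–B2, B2–B3, B3–B4, B4–B5, B5–B6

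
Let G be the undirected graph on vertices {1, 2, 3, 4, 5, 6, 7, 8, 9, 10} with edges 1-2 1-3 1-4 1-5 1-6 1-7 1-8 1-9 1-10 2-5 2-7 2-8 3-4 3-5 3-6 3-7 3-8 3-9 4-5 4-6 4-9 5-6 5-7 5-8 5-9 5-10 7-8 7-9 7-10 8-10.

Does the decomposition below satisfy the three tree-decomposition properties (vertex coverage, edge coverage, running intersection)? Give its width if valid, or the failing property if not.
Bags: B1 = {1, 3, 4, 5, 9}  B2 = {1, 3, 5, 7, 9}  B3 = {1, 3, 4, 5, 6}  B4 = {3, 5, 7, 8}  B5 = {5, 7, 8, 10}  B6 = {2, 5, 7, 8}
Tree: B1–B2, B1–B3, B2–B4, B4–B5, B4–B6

A tree decomposition must satisfy three properties: every vertex lies in some bag; for every edge, both endpoints lie together in some bag; and for every vertex, the bags containing it form a connected subtree. Here edge (1,8) lies in no bag, so the decomposition is invalid.

No — edge (1,8) lies in no bag.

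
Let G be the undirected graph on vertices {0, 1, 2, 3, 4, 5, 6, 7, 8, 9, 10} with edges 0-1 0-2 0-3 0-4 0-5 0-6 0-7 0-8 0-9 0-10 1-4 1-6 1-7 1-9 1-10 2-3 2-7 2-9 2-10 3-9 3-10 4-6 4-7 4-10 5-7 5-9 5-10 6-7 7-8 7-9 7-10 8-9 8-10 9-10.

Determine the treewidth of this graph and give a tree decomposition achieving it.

The largest bag has 5 vertices, giving width 4; this decomposition certifies tw(G) ≤ 4. On the other hand G contains the 5-clique {0, 2, 3, 9, 10}. A clique must lie in a single bag of any decomposition, so no decomposition can have width below 4. Therefore the treewidth is 4.

Treewidth 4.
One optimal decomposition is:
Bags: B1 = {0, 2, 7, 9, 10}  B2 = {0, 1, 7, 9, 10}  B3 = {0, 5, 7, 9, 10}  B4 = {0, 1, 4, 7, 10}  B5 = {0, 1, 4, 6, 7}  B6 = {0, 7, 8, 9, 10}  B7 = {0, 2, 3, 9, 10}
Tree: B1–B2, B1–B3, B2–B4, B4–B5, B3–B6, B1–B7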